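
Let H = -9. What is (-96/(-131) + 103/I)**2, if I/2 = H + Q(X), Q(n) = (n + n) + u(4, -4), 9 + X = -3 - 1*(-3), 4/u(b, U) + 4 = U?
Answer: 67453369/51912025 ≈ 1.2994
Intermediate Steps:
u(b, U) = 4/(-4 + U)
X = -9 (X = -9 + (-3 - 1*(-3)) = -9 + (-3 + 3) = -9 + 0 = -9)
Q(n) = -1/2 + 2*n (Q(n) = (n + n) + 4/(-4 - 4) = 2*n + 4/(-8) = 2*n + 4*(-1/8) = 2*n - 1/2 = -1/2 + 2*n)
I = -55 (I = 2*(-9 + (-1/2 + 2*(-9))) = 2*(-9 + (-1/2 - 18)) = 2*(-9 - 37/2) = 2*(-55/2) = -55)
(-96/(-131) + 103/I)**2 = (-96/(-131) + 103/(-55))**2 = (-96*(-1/131) + 103*(-1/55))**2 = (96/131 - 103/55)**2 = (-8213/7205)**2 = 67453369/51912025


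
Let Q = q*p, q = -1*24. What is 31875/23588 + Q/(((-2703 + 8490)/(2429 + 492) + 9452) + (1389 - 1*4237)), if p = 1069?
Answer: -1152650196363/455155722748 ≈ -2.5324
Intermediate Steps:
q = -24
Q = -25656 (Q = -24*1069 = -25656)
31875/23588 + Q/(((-2703 + 8490)/(2429 + 492) + 9452) + (1389 - 1*4237)) = 31875/23588 - 25656/(((-2703 + 8490)/(2429 + 492) + 9452) + (1389 - 1*4237)) = 31875*(1/23588) - 25656/((5787/2921 + 9452) + (1389 - 4237)) = 31875/23588 - 25656/((5787*(1/2921) + 9452) - 2848) = 31875/23588 - 25656/((5787/2921 + 9452) - 2848) = 31875/23588 - 25656/(27615079/2921 - 2848) = 31875/23588 - 25656/19296071/2921 = 31875/23588 - 25656*2921/19296071 = 31875/23588 - 74941176/19296071 = -1152650196363/455155722748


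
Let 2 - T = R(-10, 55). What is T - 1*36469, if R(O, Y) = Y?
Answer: -36522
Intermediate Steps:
T = -53 (T = 2 - 1*55 = 2 - 55 = -53)
T - 1*36469 = -53 - 1*36469 = -53 - 36469 = -36522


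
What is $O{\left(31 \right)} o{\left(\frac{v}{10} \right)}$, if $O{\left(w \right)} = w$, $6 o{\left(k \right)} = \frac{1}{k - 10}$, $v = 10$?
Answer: $- \frac{31}{54} \approx -0.57407$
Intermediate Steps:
$o{\left(k \right)} = \frac{1}{6 \left(-10 + k\right)}$ ($o{\left(k \right)} = \frac{1}{6 \left(k - 10\right)} = \frac{1}{6 \left(-10 + k\right)}$)
$O{\left(31 \right)} o{\left(\frac{v}{10} \right)} = 31 \frac{1}{6 \left(-10 + \frac{10}{10}\right)} = 31 \frac{1}{6 \left(-10 + 10 \cdot \frac{1}{10}\right)} = 31 \frac{1}{6 \left(-10 + 1\right)} = 31 \frac{1}{6 \left(-9\right)} = 31 \cdot \frac{1}{6} \left(- \frac{1}{9}\right) = 31 \left(- \frac{1}{54}\right) = - \frac{31}{54}$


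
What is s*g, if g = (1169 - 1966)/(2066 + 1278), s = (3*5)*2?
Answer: -11955/1672 ≈ -7.1501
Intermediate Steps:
s = 30 (s = 15*2 = 30)
g = -797/3344 ≈ -0.23834
s*g = 30*(-797/3344) = -11955/1672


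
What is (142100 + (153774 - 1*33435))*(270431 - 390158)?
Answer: -31421034153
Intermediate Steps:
(142100 + (153774 - 1*33435))*(270431 - 390158) = (142100 + (153774 - 33435))*(-119727) = (142100 + 120339)*(-119727) = 262439*(-119727) = -31421034153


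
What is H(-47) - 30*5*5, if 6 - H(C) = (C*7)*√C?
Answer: -744 + 329*I*√47 ≈ -744.0 + 2255.5*I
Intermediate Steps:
H(C) = 6 - 7*C^(3/2) (H(C) = 6 - C*7*√C = 6 - 7*C*√C = 6 - 7*C^(3/2))
H(-47) - 30*5*5 = (6 - (-329)*I*√47) - 30*5*5 = (6 - (-329)*I*√47) - 150*5 = (6 + 329*I*√47) - 1*750 = (6 + 329*I*√47) - 750 = -744 + 329*I*√47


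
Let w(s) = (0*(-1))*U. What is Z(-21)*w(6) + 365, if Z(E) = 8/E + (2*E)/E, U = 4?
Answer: 365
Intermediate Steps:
Z(E) = 2 + 8/E (Z(E) = 8/E + 2 = 2 + 8/E)
w(s) = 0 (w(s) = (0*(-1))*4 = 0*4 = 0)
Z(-21)*w(6) + 365 = (2 + 8/(-21))*0 + 365 = (2 + 8*(-1/21))*0 + 365 = (2 - 8/21)*0 + 365 = (34/21)*0 + 365 = 0 + 365 = 365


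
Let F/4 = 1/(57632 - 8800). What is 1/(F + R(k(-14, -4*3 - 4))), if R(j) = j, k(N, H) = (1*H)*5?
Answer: -12208/976639 ≈ -0.012500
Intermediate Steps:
k(N, H) = 5*H (k(N, H) = H*5 = 5*H)
F = 1/12208 (F = 4/(57632 - 8800) = 4/48832 = 4*(1/48832) = 1/12208 ≈ 8.1914e-5)
1/(F + R(k(-14, -4*3 - 4))) = 1/(1/12208 + 5*(-4*3 - 4)) = 1/(1/12208 + 5*(-12 - 4)) = 1/(1/12208 + 5*(-16)) = 1/(1/12208 - 80) = 1/(-976639/12208) = -12208/976639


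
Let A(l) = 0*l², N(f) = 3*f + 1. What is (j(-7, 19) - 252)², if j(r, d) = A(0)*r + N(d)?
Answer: 37636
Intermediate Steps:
N(f) = 1 + 3*f
A(l) = 0
j(r, d) = 1 + 3*d (j(r, d) = 0*r + (1 + 3*d) = 0 + (1 + 3*d) = 1 + 3*d)
(j(-7, 19) - 252)² = ((1 + 3*19) - 252)² = ((1 + 57) - 252)² = (58 - 252)² = (-194)² = 37636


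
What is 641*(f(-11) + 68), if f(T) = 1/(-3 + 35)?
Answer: 1395457/32 ≈ 43608.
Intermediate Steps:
f(T) = 1/32
641*(f(-11) + 68) = 641*(1/32 + 68) = 641*(2177/32) = 1395457/32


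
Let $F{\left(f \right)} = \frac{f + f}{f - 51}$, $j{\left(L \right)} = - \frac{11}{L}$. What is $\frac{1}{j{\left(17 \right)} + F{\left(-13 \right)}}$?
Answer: $- \frac{544}{131} \approx -4.1527$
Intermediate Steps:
$F{\left(f \right)} = \frac{2 f}{-51 + f}$
$\frac{1}{j{\left(17 \right)} + F{\left(-13 \right)}} = \frac{1}{- \frac{11}{17} + 2 \left(-13\right) \frac{1}{-51 - 13}} = \frac{1}{\left(-11\right) \frac{1}{17} + 2 \left(-13\right) \frac{1}{-64}} = \frac{1}{- \frac{11}{17} + 2 \left(-13\right) \left(- \frac{1}{64}\right)} = \frac{1}{- \frac{11}{17} + \frac{13}{32}} = \frac{1}{- \frac{131}{544}} = - \frac{544}{131}$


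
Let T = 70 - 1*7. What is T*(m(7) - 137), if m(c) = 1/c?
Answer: -8622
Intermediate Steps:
T = 63 (T = 70 - 7 = 63)
T*(m(7) - 137) = 63*(1/7 - 137) = 63*(⅐ - 137) = 63*(-958/7) = -8622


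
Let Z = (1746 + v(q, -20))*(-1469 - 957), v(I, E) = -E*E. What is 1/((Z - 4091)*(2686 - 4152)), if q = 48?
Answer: 1/4793067942 ≈ 2.0863e-10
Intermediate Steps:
v(I, E) = -E²
Z = -3265396 (Z = (1746 - 1*(-20)²)*(-1469 - 957) = (1746 - 1*400)*(-2426) = (1746 - 400)*(-2426) = 1346*(-2426) = -3265396)
1/((Z - 4091)*(2686 - 4152)) = 1/((-3265396 - 4091)*(2686 - 4152)) = 1/(-3269487*(-1466)) = 1/4793067942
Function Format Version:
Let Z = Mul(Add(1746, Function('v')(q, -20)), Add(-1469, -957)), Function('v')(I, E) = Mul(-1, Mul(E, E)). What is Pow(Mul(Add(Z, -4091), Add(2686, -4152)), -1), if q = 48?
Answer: Rational(1, 4793067942) ≈ 2.0863e-10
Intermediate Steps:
Function('v')(I, E) = Mul(-1, Pow(E, 2))
Z = -3265396 (Z = Mul(Add(1746, Mul(-1, Pow(-20, 2))), Add(-1469, -957)) = Mul(Add(1746, Mul(-1, 400)), -2426) = Mul(Add(1746, -400), -2426) = Mul(1346, -2426) = -3265396)
Pow(Mul(Add(Z, -4091), Add(2686, -4152)), -1) = Pow(Mul(Add(-3265396, -4091), Add(2686, -4152)), -1) = Pow(Mul(-3269487, -1466), -1) = Pow(4793067942, -1) = Rational(1, 4793067942)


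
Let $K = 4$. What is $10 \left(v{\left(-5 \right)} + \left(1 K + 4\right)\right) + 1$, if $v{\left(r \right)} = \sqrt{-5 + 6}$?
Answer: $91$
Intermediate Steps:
$v{\left(r \right)} = 1$ ($v{\left(r \right)} = \sqrt{1} = 1$)
$10 \left(v{\left(-5 \right)} + \left(1 K + 4\right)\right) + 1 = 10 \left(1 + \left(1 \cdot 4 + 4\right)\right) + 1 = 10 \left(1 + \left(4 + 4\right)\right) + 1 = 10 \left(1 + 8\right) + 1 = 10 \cdot 9 + 1 = 90 + 1 = 91$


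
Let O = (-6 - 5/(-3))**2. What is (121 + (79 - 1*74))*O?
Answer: 2366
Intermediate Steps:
O = 169/9 (O = (-6 - 5*(-1/3))**2 = (-6 + 5/3)**2 = (-13/3)**2 = 169/9 ≈ 18.778)
(121 + (79 - 1*74))*O = (121 + (79 - 1*74))*(169/9) = (121 + (79 - 74))*(169/9) = (121 + 5)*(169/9) = 126*(169/9) = 2366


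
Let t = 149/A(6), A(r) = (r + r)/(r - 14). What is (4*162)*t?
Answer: -64368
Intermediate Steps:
A(r) = 2*r/(-14 + r) (A(r) = (2*r)/(-14 + r) = 2*r/(-14 + r))
t = -298/3 (t = 149/((2*6/(-14 + 6))) = 149/((2*6/(-8))) = 149/((2*6*(-1/8))) = 149/(-3/2) = 149*(-2/3) = -298/3 ≈ -99.333)
(4*162)*t = (4*162)*(-298/3) = 648*(-298/3) = -64368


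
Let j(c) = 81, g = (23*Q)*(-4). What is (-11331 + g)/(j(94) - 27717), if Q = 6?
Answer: 3961/9212 ≈ 0.42998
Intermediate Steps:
g = -552 (g = (23*6)*(-4) = 138*(-4) = -552)
(-11331 + g)/(j(94) - 27717) = (-11331 - 552)/(81 - 27717) = -11883/(-27636) = -11883*(-1/27636) = 3961/9212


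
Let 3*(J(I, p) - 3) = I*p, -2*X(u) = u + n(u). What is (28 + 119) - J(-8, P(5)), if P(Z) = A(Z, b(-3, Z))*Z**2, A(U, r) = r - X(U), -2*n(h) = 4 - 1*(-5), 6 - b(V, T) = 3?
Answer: 1082/3 ≈ 360.67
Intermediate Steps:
b(V, T) = 3 (b(V, T) = 6 - 1*3 = 6 - 3 = 3)
n(h) = -9/2 (n(h) = -(4 - 1*(-5))/2 = -(4 + 5)/2 = -1/2*9 = -9/2)
X(u) = 9/4 - u/2 (X(u) = -(u - 9/2)/2 = -(-9/2 + u)/2 = 9/4 - u/2)
A(U, r) = -9/4 + r + U/2 (A(U, r) = r - (9/4 - U/2) = r + (-9/4 + U/2) = -9/4 + r + U/2)
P(Z) = Z**2*(3/4 + Z/2) (P(Z) = (-9/4 + 3 + Z/2)*Z**2 = (3/4 + Z/2)*Z**2 = Z**2*(3/4 + Z/2))
J(I, p) = 3 + I*p/3 (J(I, p) = 3 + (I*p)/3 = 3 + I*p/3)
(28 + 119) - J(-8, P(5)) = (28 + 119) - (3 + (1/3)*(-8)*((1/4)*5**2*(3 + 2*5))) = 147 - (3 + (1/3)*(-8)*((1/4)*25*(3 + 10))) = 147 - (3 + (1/3)*(-8)*((1/4)*25*13)) = 147 - (3 + (1/3)*(-8)*(325/4)) = 147 - (3 - 650/3) = 147 - 1*(-641/3) = 147 + 641/3 = 1082/3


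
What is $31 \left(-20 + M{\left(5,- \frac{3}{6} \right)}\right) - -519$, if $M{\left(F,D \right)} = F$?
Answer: $54$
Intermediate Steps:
$31 \left(-20 + M{\left(5,- \frac{3}{6} \right)}\right) - -519 = 31 \left(-20 + 5\right) - -519 = 31 \left(-15\right) + 519 = -465 + 519 = 54$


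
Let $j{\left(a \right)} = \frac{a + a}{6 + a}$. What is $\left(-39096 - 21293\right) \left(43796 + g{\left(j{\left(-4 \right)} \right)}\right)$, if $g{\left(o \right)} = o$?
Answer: $-2644555088$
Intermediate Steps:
$j{\left(a \right)} = \frac{2 a}{6 + a}$
$\left(-39096 - 21293\right) \left(43796 + g{\left(j{\left(-4 \right)} \right)}\right) = \left(-39096 - 21293\right) \left(43796 + 2 \left(-4\right) \frac{1}{6 - 4}\right) = - 60389 \left(43796 + 2 \left(-4\right) \frac{1}{2}\right) = - 60389 \left(43796 - 4\right) = \left(-60389\right) 43792 = -2644555088$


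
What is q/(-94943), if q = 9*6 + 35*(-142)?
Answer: 4916/94943 ≈ 0.051778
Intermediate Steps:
q = -4916 (q = 54 - 4970 = -4916)
q/(-94943) = -4916/(-94943) = -4916*(-1/94943) = 4916/94943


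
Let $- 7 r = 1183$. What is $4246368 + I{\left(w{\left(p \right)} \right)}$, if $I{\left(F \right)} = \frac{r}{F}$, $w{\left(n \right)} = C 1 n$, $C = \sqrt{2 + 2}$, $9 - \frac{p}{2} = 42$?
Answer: $\frac{560520745}{132} \approx 4.2464 \cdot 10^{6}$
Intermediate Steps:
$p = -66$ ($p = 18 - 84 = -66$)
$C = 2$ ($C = \sqrt{4} = 2$)
$r = -169$ ($r = \left(- \frac{1}{7}\right) 1183 = -169$)
$w{\left(n \right)} = 2 n$ ($w{\left(n \right)} = 2 \cdot 1 n = 2 n$)
$I{\left(F \right)} = - \frac{169}{F}$
$4246368 + I{\left(w{\left(p \right)} \right)} = 4246368 - \frac{169}{2 \left(-66\right)} = 4246368 - \frac{169}{-132} = 4246368 - - \frac{169}{132} = 4246368 + \frac{169}{132} = \frac{560520745}{132}$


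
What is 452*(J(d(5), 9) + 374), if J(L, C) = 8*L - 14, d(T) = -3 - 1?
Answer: 148256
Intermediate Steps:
d(T) = -4
J(L, C) = -14 + 8*L
452*(J(d(5), 9) + 374) = 452*((-14 + 8*(-4)) + 374) = 452*((-14 - 32) + 374) = 452*(-46 + 374) = 452*328 = 148256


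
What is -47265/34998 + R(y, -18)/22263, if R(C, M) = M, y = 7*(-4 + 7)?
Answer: -116987851/86573386 ≈ -1.3513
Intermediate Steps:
y = 21 (y = 7*3 = 21)
-47265/34998 + R(y, -18)/22263 = -47265/34998 - 18/22263 = -47265*1/34998 - 18*1/22263 = -15755/11666 - 6/7421 = -116987851/86573386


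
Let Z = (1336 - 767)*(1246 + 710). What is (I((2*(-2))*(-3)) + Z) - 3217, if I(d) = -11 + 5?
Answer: 1109741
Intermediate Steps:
I(d) = -6
Z = 1112964 (Z = 569*1956 = 1112964)
(I((2*(-2))*(-3)) + Z) - 3217 = (-6 + 1112964) - 3217 = 1112958 - 3217 = 1109741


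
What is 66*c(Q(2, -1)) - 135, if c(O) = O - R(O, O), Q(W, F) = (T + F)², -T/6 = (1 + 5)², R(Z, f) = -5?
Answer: 3108069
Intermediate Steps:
T = -216 (T = -6*(1 + 5)² = -6*6² = -6*36 = -216)
Q(W, F) = (-216 + F)²
c(O) = 5 + O (c(O) = O - 1*(-5) = O + 5 = 5 + O)
66*c(Q(2, -1)) - 135 = 66*(5 + (-216 - 1)²) - 135 = 66*(5 + (-217)²) - 135 = 66*(5 + 47089) - 135 = 66*47094 - 135 = 3108204 - 135 = 3108069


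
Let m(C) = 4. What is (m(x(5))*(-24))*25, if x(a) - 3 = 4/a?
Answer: -2400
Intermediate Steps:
x(a) = 3 + 4/a
(m(x(5))*(-24))*25 = (4*(-24))*25 = -96*25 = -2400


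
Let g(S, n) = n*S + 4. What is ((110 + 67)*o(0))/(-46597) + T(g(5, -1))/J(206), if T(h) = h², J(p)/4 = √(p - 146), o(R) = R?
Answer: √15/120 ≈ 0.032275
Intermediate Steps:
g(S, n) = 4 + S*n (g(S, n) = S*n + 4 = 4 + S*n)
J(p) = 4*√(-146 + p) (J(p) = 4*√(p - 146) = 4*√(-146 + p))
((110 + 67)*o(0))/(-46597) + T(g(5, -1))/J(206) = ((110 + 67)*0)/(-46597) + (4 + 5*(-1))²/((4*√(-146 + 206))) = (177*0)*(-1/46597) + (4 - 5)²/((4*√60)) = 0*(-1/46597) + (-1)²/((4*(2*√15))) = 0 + 1/(8*√15) = 0 + 1*(√15/120) = 0 + √15/120 = √15/120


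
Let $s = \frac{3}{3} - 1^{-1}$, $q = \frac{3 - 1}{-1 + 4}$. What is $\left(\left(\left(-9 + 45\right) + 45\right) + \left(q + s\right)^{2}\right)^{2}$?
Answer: $\frac{537289}{81} \approx 6633.2$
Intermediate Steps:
$q = \frac{2}{3} \approx 0.66667$
$s = 0$ ($s = 3 \cdot \frac{1}{3} - 1 = 1 - 1 = 0$)
$\left(\left(\left(-9 + 45\right) + 45\right) + \left(q + s\right)^{2}\right)^{2} = \left(\left(\left(-9 + 45\right) + 45\right) + \left(\frac{2}{3} + 0\right)^{2}\right)^{2} = \left(\left(36 + 45\right) + \left(\frac{2}{3}\right)^{2}\right)^{2} = \left(81 + \frac{4}{9}\right)^{2} = \left(\frac{733}{9}\right)^{2} = \frac{537289}{81}$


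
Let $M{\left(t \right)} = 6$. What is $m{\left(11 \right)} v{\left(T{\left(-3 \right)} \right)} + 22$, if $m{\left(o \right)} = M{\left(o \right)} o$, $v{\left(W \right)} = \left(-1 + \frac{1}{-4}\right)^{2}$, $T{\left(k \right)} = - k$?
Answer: $\frac{1001}{8} \approx 125.13$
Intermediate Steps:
$v{\left(W \right)} = \frac{25}{16}$ ($v{\left(W \right)} = \left(-1 - \frac{1}{4}\right)^{2} = \left(- \frac{5}{4}\right)^{2} = \frac{25}{16}$)
$m{\left(o \right)} = 6 o$
$m{\left(11 \right)} v{\left(T{\left(-3 \right)} \right)} + 22 = 6 \cdot 11 \cdot \frac{25}{16} + 22 = 66 \cdot \frac{25}{16} + 22 = \frac{825}{8} + 22 = \frac{1001}{8}$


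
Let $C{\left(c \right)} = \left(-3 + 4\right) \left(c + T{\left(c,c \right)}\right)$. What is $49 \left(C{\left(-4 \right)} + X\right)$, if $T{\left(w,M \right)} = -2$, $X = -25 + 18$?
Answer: $-637$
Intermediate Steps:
$X = -7$
$C{\left(c \right)} = -2 + c$ ($C{\left(c \right)} = \left(-3 + 4\right) \left(c - 2\right) = 1 \left(-2 + c\right) = -2 + c$)
$49 \left(C{\left(-4 \right)} + X\right) = 49 \left(\left(-2 - 4\right) - 7\right) = 49 \left(-6 - 7\right) = 49 \left(-13\right) = -637$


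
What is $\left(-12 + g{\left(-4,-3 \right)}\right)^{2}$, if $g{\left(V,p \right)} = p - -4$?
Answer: $121$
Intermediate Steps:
$g{\left(V,p \right)} = 4 + p$ ($g{\left(V,p \right)} = p + 4 = 4 + p$)
$\left(-12 + g{\left(-4,-3 \right)}\right)^{2} = \left(-12 + \left(4 - 3\right)\right)^{2} = \left(-12 + 1\right)^{2} = \left(-11\right)^{2} = 121$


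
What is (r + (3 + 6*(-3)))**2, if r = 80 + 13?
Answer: 6084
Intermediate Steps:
r = 93
(r + (3 + 6*(-3)))**2 = (93 + (3 + 6*(-3)))**2 = (93 + (3 - 18))**2 = (93 - 15)**2 = 78**2 = 6084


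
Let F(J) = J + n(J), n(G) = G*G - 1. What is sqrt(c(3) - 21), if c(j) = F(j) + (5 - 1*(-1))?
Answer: 2*I ≈ 2.0*I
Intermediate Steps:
n(G) = -1 + G**2 (n(G) = G**2 - 1 = -1 + G**2)
F(J) = -1 + J + J**2 (F(J) = J + (-1 + J**2) = -1 + J + J**2)
c(j) = 5 + j + j**2 (c(j) = (-1 + j + j**2) + (5 - 1*(-1)) = (-1 + j + j**2) + (5 + 1) = (-1 + j + j**2) + 6 = 5 + j + j**2)
sqrt(c(3) - 21) = sqrt((5 + 3 + 3**2) - 21) = sqrt((5 + 3 + 9) - 21) = sqrt(17 - 21) = sqrt(-4) = 2*I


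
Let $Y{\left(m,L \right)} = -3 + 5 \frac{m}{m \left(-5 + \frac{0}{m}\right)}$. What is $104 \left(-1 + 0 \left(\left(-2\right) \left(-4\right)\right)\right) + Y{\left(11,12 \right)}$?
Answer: $-108$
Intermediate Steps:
$Y{\left(m,L \right)} = -4$ ($Y{\left(m,L \right)} = -3 + 5 \frac{m}{m \left(-5 + 0\right)} = -3 + 5 \frac{m}{m \left(-5\right)} = -3 + 5 \frac{m}{\left(-5\right) m} = -3 + 5 m \left(- \frac{1}{5 m}\right) = -3 + 5 \left(- \frac{1}{5}\right) = -3 - 1 = -4$)
$104 \left(-1 + 0 \left(\left(-2\right) \left(-4\right)\right)\right) + Y{\left(11,12 \right)} = 104 \left(-1 + 0 \left(\left(-2\right) \left(-4\right)\right)\right) - 4 = 104 \left(-1 + 0 \cdot 8\right) - 4 = 104 \left(-1 + 0\right) - 4 = 104 \left(-1\right) - 4 = -104 - 4 = -108$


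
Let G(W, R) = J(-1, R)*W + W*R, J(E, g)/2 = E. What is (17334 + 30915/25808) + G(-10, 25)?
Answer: 441450947/25808 ≈ 17105.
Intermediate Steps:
J(E, g) = 2*E
G(W, R) = -2*W + R*W (G(W, R) = (2*(-1))*W + W*R = -2*W + R*W)
(17334 + 30915/25808) + G(-10, 25) = (17334 + 30915/25808) - 10*(-2 + 25) = (17334 + 30915*(1/25808)) - 10*23 = (17334 + 30915/25808) - 230 = 447386787/25808 - 230 = 441450947/25808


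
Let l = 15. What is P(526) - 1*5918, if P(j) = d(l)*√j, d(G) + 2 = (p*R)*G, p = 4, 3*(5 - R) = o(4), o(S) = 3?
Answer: -5918 + 238*√526 ≈ -459.54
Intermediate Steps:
R = 4 (R = 5 - ⅓*3 = 5 - 1 = 4)
d(G) = -2 + 16*G (d(G) = -2 + (4*4)*G = -2 + 16*G)
P(j) = 238*√j (P(j) = (-2 + 16*15)*√j = (-2 + 240)*√j = 238*√j)
P(526) - 1*5918 = 238*√526 - 1*5918 = 238*√526 - 5918 = -5918 + 238*√526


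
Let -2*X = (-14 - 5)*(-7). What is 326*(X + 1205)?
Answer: 371151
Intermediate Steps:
X = -133/2 (X = -(-14 - 5)*(-7)/2 = -(-19)*(-7)/2 = -½*133 = -133/2 ≈ -66.500)
326*(X + 1205) = 326*(-133/2 + 1205) = 326*(2277/2) = 371151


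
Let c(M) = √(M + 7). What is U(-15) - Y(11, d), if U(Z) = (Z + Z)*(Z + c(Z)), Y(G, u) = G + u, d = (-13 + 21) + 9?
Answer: 422 - 60*I*√2 ≈ 422.0 - 84.853*I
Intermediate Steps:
d = 17 (d = 8 + 9 = 17)
c(M) = √(7 + M)
U(Z) = 2*Z*(Z + √(7 + Z)) (U(Z) = (Z + Z)*(Z + √(7 + Z)) = (2*Z)*(Z + √(7 + Z)) = 2*Z*(Z + √(7 + Z)))
U(-15) - Y(11, d) = 2*(-15)*(-15 + √(7 - 15)) - (11 + 17) = 2*(-15)*(-15 + √(-8)) - 1*28 = 2*(-15)*(-15 + 2*I*√2) - 28 = (450 - 60*I*√2) - 28 = 422 - 60*I*√2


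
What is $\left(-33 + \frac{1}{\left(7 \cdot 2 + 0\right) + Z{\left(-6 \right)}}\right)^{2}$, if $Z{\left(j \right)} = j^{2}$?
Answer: $\frac{2719201}{2500} \approx 1087.7$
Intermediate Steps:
$\left(-33 + \frac{1}{\left(7 \cdot 2 + 0\right) + Z{\left(-6 \right)}}\right)^{2} = \left(-33 + \frac{1}{\left(7 \cdot 2 + 0\right) + \left(-6\right)^{2}}\right)^{2} = \left(-33 + \frac{1}{\left(14 + 0\right) + 36}\right)^{2} = \left(-33 + \frac{1}{14 + 36}\right)^{2} = \left(-33 + \frac{1}{50}\right)^{2} = \left(- \frac{1649}{50}\right)^{2} = \frac{2719201}{2500}$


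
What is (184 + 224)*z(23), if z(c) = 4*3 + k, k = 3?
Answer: 6120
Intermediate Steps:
z(c) = 15 (z(c) = 4*3 + 3 = 12 + 3 = 15)
(184 + 224)*z(23) = (184 + 224)*15 = 408*15 = 6120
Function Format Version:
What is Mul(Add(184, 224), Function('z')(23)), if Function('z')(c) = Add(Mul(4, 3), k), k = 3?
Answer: 6120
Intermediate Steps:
Function('z')(c) = 15 (Function('z')(c) = Add(Mul(4, 3), 3) = Add(12, 3) = 15)
Mul(Add(184, 224), Function('z')(23)) = Mul(Add(184, 224), 15) = Mul(408, 15) = 6120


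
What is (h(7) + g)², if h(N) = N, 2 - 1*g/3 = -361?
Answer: 1201216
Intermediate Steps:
g = 1089 (g = 6 - 3*(-361) = 6 + 1083 = 1089)
(h(7) + g)² = (7 + 1089)² = 1096² = 1201216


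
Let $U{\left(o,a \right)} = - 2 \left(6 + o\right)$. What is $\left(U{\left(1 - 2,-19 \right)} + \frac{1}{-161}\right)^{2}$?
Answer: $\frac{2595321}{25921} \approx 100.12$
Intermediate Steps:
$U{\left(o,a \right)} = -12 - 2 o$
$\left(U{\left(1 - 2,-19 \right)} + \frac{1}{-161}\right)^{2} = \left(\left(-12 - 2 \left(1 - 2\right)\right) + \frac{1}{-161}\right)^{2} = \left(\left(-12 - 2 \left(1 - 2\right)\right) - \frac{1}{161}\right)^{2} = \left(\left(-12 - -2\right) - \frac{1}{161}\right)^{2} = \left(\left(-12 + 2\right) - \frac{1}{161}\right)^{2} = \left(-10 - \frac{1}{161}\right)^{2} = \left(- \frac{1611}{161}\right)^{2} = \frac{2595321}{25921}$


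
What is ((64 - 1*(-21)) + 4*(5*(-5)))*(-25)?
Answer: 375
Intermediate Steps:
((64 - 1*(-21)) + 4*(5*(-5)))*(-25) = ((64 + 21) + 4*(-25))*(-25) = (85 - 100)*(-25) = -15*(-25) = 375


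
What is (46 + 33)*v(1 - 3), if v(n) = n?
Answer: -158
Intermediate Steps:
(46 + 33)*v(1 - 3) = (46 + 33)*(1 - 3) = 79*(-2) = -158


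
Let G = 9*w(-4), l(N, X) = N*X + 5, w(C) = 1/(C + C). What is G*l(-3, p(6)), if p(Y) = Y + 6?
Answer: 279/8 ≈ 34.875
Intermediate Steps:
w(C) = 1/(2*C)
p(Y) = 6 + Y
l(N, X) = 5 + N*X
G = -9/8 (G = 9*((½)/(-4)) = 9*((½)*(-¼)) = 9*(-⅛) = -9/8 ≈ -1.1250)
G*l(-3, p(6)) = -9*(5 - 3*(6 + 6))/8 = -9*(5 - 3*12)/8 = -9*(5 - 36)/8 = -9/8*(-31) = 279/8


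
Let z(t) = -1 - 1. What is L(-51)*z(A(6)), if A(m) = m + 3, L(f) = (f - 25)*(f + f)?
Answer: -15504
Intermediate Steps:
L(f) = 2*f*(-25 + f) (L(f) = (-25 + f)*(2*f) = 2*f*(-25 + f))
A(m) = 3 + m
z(t) = -2
L(-51)*z(A(6)) = (2*(-51)*(-25 - 51))*(-2) = (2*(-51)*(-76))*(-2) = 7752*(-2) = -15504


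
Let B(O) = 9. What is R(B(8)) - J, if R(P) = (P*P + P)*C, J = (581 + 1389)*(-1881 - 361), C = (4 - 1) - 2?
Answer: 4416830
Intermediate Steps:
C = 1 (C = 3 - 2 = 1)
J = -4416740 (J = 1970*(-2242) = -4416740)
R(P) = P + P**2 (R(P) = (P*P + P)*1 = (P**2 + P)*1 = (P + P**2)*1 = P + P**2)
R(B(8)) - J = 9*(1 + 9) - 1*(-4416740) = 9*10 + 4416740 = 90 + 4416740 = 4416830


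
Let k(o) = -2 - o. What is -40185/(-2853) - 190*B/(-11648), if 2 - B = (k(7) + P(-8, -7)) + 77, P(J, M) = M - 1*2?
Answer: 24287605/1846208 ≈ 13.155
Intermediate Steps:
P(J, M) = -2 + M (P(J, M) = M - 2 = -2 + M)
B = -57 (B = 2 - (((-2 - 1*7) + (-2 - 7)) + 77) = 2 - (((-2 - 7) - 9) + 77) = 2 - ((-9 - 9) + 77) = 2 - (-18 + 77) = 2 - 1*59 = 2 - 59 = -57)
-40185/(-2853) - 190*B/(-11648) = -40185/(-2853) - 190*(-57)/(-11648) = -40185*(-1/2853) + 10830*(-1/11648) = 4465/317 - 5415/5824 = 24287605/1846208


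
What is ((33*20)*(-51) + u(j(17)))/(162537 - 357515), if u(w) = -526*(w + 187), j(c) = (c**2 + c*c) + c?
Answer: 222496/97489 ≈ 2.2823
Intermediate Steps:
j(c) = c + 2*c**2 (j(c) = (c**2 + c**2) + c = 2*c**2 + c = c + 2*c**2)
u(w) = -98362 - 526*w (u(w) = -526*(187 + w) = -98362 - 526*w)
((33*20)*(-51) + u(j(17)))/(162537 - 357515) = ((33*20)*(-51) + (-98362 - 8942*(1 + 2*17)))/(162537 - 357515) = (660*(-51) + (-98362 - 8942*(1 + 34)))/(-194978) = (-33660 + (-98362 - 8942*35))*(-1/194978) = (-33660 + (-98362 - 526*595))*(-1/194978) = (-33660 + (-98362 - 312970))*(-1/194978) = (-33660 - 411332)*(-1/194978) = -444992*(-1/194978) = 222496/97489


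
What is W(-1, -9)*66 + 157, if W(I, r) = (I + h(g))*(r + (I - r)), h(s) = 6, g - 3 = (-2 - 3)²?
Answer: -173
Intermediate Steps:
g = 28 (g = 3 + (-2 - 3)² = 3 + (-5)² = 3 + 25 = 28)
W(I, r) = I*(6 + I) (W(I, r) = (I + 6)*(r + (I - r)) = (6 + I)*I = I*(6 + I))
W(-1, -9)*66 + 157 = -(6 - 1)*66 + 157 = -1*5*66 + 157 = -5*66 + 157 = -330 + 157 = -173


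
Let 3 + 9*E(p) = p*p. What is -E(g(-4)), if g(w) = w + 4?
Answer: ⅓ ≈ 0.33333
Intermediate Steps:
g(w) = 4 + w
E(p) = -⅓ + p²/9 (E(p) = -⅓ + (p*p)/9 = -⅓ + p²/9)
-E(g(-4)) = -(-⅓ + (4 - 4)²/9) = -(-⅓ + (⅑)*0²) = -(-⅓ + (⅑)*0) = -(-⅓ + 0) = -1*(-⅓) = ⅓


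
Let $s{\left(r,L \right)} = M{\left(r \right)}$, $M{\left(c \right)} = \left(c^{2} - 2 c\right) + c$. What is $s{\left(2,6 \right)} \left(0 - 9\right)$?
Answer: $-18$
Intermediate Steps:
$M{\left(c \right)} = c^{2} - c$
$s{\left(r,L \right)} = r \left(-1 + r\right)$
$s{\left(2,6 \right)} \left(0 - 9\right) = 2 \left(-1 + 2\right) \left(0 - 9\right) = 2 \cdot 1 \left(-9\right) = 2 \left(-9\right) = -18$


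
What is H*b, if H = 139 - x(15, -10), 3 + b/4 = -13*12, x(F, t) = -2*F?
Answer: -107484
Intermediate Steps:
b = -636 (b = -12 + 4*(-13*12) = -12 + 4*(-156) = -12 - 624 = -636)
H = 169 (H = 139 - (-2)*15 = 139 - 1*(-30) = 139 + 30 = 169)
H*b = 169*(-636) = -107484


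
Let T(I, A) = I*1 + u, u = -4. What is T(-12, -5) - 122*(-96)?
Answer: 11696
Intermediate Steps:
T(I, A) = -4 + I (T(I, A) = I*1 - 4 = I - 4 = -4 + I)
T(-12, -5) - 122*(-96) = (-4 - 12) - 122*(-96) = -16 + 11712 = 11696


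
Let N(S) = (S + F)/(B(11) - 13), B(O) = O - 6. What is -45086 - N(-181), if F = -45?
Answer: -180457/4 ≈ -45114.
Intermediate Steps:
B(O) = -6 + O
N(S) = 45/8 - S/8 (N(S) = (S - 45)/((-6 + 11) - 13) = (-45 + S)/(5 - 13) = (-45 + S)/(-8) = (-45 + S)*(-⅛) = 45/8 - S/8)
-45086 - N(-181) = -45086 - (45/8 - ⅛*(-181)) = -45086 - (45/8 + 181/8) = -45086 - 1*113/4 = -45086 - 113/4 = -180457/4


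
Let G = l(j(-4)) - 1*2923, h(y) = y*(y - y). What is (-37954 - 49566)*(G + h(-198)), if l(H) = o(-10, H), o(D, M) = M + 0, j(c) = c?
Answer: 256171040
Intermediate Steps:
o(D, M) = M
l(H) = H
h(y) = 0 (h(y) = y*0 = 0)
G = -2927 (G = -4 - 1*2923 = -4 - 2923 = -2927)
(-37954 - 49566)*(G + h(-198)) = (-37954 - 49566)*(-2927 + 0) = -87520*(-2927) = 256171040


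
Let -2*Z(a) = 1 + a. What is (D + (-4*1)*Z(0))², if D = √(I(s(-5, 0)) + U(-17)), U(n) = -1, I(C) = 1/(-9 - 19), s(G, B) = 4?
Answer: (28 + I*√203)²/196 ≈ 2.9643 + 4.0708*I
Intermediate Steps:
I(C) = -1/28 (I(C) = 1/(-28) = -1/28)
Z(a) = -½ - a/2 (Z(a) = -(1 + a)/2 = -½ - a/2)
D = I*√203/14 (D = √(-1/28 - 1) = √(-29/28) = I*√203/14 ≈ 1.0177*I)
(D + (-4*1)*Z(0))² = (I*√203/14 + (-4*1)*(-½ - ½*0))² = (I*√203/14 - 4*(-½ + 0))² = (I*√203/14 - 4*(-½))² = (I*√203/14 + 2)² = (2 + I*√203/14)²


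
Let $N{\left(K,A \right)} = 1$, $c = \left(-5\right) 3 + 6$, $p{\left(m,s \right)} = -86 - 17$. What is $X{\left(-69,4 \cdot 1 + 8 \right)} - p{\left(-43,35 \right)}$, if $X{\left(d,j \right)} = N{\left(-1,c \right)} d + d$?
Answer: $-35$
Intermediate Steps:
$p{\left(m,s \right)} = -103$ ($p{\left(m,s \right)} = -86 - 17 = -103$)
$c = -9$ ($c = -15 + 6 = -9$)
$X{\left(d,j \right)} = 2 d$ ($X{\left(d,j \right)} = 1 d + d = d + d = 2 d$)
$X{\left(-69,4 \cdot 1 + 8 \right)} - p{\left(-43,35 \right)} = 2 \left(-69\right) - -103 = -138 + 103 = -35$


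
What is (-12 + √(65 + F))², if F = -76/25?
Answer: (60 - √1549)²/25 ≈ 17.045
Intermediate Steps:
F = -76/25 (F = -76*1/25 = -76/25 ≈ -3.0400)
(-12 + √(65 + F))² = (-12 + √(65 - 76/25))² = (-12 + √(1549/25))² = (-12 + √1549/5)²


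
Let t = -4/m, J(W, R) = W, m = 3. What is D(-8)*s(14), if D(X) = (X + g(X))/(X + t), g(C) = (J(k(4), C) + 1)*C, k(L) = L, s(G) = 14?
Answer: 72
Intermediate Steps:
g(C) = 5*C (g(C) = (4 + 1)*C = 5*C)
t = -4/3 ≈ -1.3333
D(X) = 6*X/(-4/3 + X) (D(X) = (X + 5*X)/(X - 4/3) = (6*X)/(-4/3 + X) = 6*X/(-4/3 + X))
D(-8)*s(14) = (18*(-8)/(-4 + 3*(-8)))*14 = (18*(-8)/(-4 - 24))*14 = (18*(-8)/(-28))*14 = (18*(-8)*(-1/28))*14 = (36/7)*14 = 72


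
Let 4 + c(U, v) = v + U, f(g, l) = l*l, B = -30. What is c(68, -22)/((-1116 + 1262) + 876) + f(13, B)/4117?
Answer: 78051/300541 ≈ 0.25970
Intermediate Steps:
f(g, l) = l**2
c(U, v) = -4 + U + v (c(U, v) = -4 + (v + U) = -4 + (U + v) = -4 + U + v)
c(68, -22)/((-1116 + 1262) + 876) + f(13, B)/4117 = (-4 + 68 - 22)/((-1116 + 1262) + 876) + (-30)**2/4117 = 42/(146 + 876) + 900*(1/4117) = 42/1022 + 900/4117 = 42*(1/1022) + 900/4117 = 3/73 + 900/4117 = 78051/300541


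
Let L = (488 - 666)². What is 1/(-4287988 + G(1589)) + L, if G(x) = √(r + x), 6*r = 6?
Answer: 291284336491044474/9193420543277 - √1590/18386841086554 ≈ 31684.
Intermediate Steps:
r = 1 (r = (⅙)*6 = 1)
G(x) = √(1 + x)
L = 31684 (L = (-178)² = 31684)
1/(-4287988 + G(1589)) + L = 1/(-4287988 + √(1 + 1589)) + 31684 = 1/(-4287988 + √1590) + 31684 = 31684 + 1/(-4287988 + √1590)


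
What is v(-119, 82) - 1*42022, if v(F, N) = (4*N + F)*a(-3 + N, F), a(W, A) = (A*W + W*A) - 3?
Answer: -3972267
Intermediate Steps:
a(W, A) = -3 + 2*A*W (a(W, A) = (A*W + A*W) - 3 = 2*A*W - 3 = -3 + 2*A*W)
v(F, N) = (-3 + 2*F*(-3 + N))*(F + 4*N) (v(F, N) = (4*N + F)*(-3 + 2*F*(-3 + N)) = (F + 4*N)*(-3 + 2*F*(-3 + N)) = (-3 + 2*F*(-3 + N))*(F + 4*N))
v(-119, 82) - 1*42022 = (-3 + 2*(-119)*(-3 + 82))*(-119 + 4*82) - 1*42022 = (-3 + 2*(-119)*79)*(-119 + 328) - 42022 = (-3 - 18802)*209 - 42022 = -18805*209 - 42022 = -3930245 - 42022 = -3972267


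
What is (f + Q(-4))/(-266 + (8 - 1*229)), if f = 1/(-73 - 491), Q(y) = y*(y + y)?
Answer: -18047/274668 ≈ -0.065705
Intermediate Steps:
Q(y) = 2*y**2 (Q(y) = y*(2*y) = 2*y**2)
f = -1/564 (f = 1/(-564) = -1/564 ≈ -0.0017731)
(f + Q(-4))/(-266 + (8 - 1*229)) = (-1/564 + 2*(-4)**2)/(-266 + (8 - 1*229)) = (-1/564 + 2*16)/(-266 + (8 - 229)) = (-1/564 + 32)/(-266 - 221) = (18047/564)/(-487) = (18047/564)*(-1/487) = -18047/274668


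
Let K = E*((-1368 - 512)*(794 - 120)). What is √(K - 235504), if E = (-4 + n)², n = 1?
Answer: 4*I*√727474 ≈ 3411.7*I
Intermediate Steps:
E = 9 (E = (-4 + 1)² = (-3)² = 9)
K = -11404080 (K = 9*((-1368 - 512)*(794 - 120)) = 9*(-1880*674) = 9*(-1267120) = -11404080)
√(K - 235504) = √(-11404080 - 235504) = √(-11639584) = 4*I*√727474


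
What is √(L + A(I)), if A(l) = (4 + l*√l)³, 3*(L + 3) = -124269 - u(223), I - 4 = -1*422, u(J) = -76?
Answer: √(-7888112286 + 274756105008*I*√418)/3 ≈ 5.5825e+5 + 5.5903e+5*I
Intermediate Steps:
I = -418 (I = 4 - 1*422 = 4 - 422 = -418)
L = -124202/3 (L = -3 + (-124269 - 1*(-76))/3 = -3 + (-124269 + 76)/3 = -3 + (⅓)*(-124193) = -3 - 124193/3 = -124202/3 ≈ -41401.)
A(l) = (4 + l^(3/2))³
√(L + A(I)) = √(-124202/3 + (4 + (-418)^(3/2))³) = √(-124202/3 + (4 - 418*I*√418)³)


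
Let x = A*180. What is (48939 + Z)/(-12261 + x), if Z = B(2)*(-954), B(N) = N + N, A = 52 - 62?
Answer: -15041/4687 ≈ -3.2091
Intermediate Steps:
A = -10
B(N) = 2*N
x = -1800 (x = -10*180 = -1800)
Z = -3816 (Z = (2*2)*(-954) = 4*(-954) = -3816)
(48939 + Z)/(-12261 + x) = (48939 - 3816)/(-12261 - 1800) = 45123/(-14061) = 45123*(-1/14061) = -15041/4687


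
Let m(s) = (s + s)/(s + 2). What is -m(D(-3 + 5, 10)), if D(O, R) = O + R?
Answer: -12/7 ≈ -1.7143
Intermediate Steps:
m(s) = 2*s/(2 + s) (m(s) = (2*s)/(2 + s) = 2*s/(2 + s))
-m(D(-3 + 5, 10)) = -2*((-3 + 5) + 10)/(2 + ((-3 + 5) + 10)) = -2*(2 + 10)/(2 + (2 + 10)) = -2*12/(2 + 12) = -2*12/14 = -1*12/7 = -12/7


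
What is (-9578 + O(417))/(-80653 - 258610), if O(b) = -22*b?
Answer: 18752/339263 ≈ 0.055273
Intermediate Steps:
(-9578 + O(417))/(-80653 - 258610) = (-9578 - 22*417)/(-80653 - 258610) = (-9578 - 9174)/(-339263) = -18752*(-1/339263) = 18752/339263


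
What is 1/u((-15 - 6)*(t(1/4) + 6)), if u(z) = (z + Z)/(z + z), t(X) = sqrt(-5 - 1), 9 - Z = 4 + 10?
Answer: 38304/19807 + 210*I*sqrt(6)/19807 ≈ 1.9339 + 0.02597*I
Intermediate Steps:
Z = -5 (Z = 9 - (4 + 10) = 9 - 1*14 = 9 - 14 = -5)
t(X) = I*sqrt(6) (t(X) = sqrt(-6) = I*sqrt(6))
u(z) = (-5 + z)/(2*z) (u(z) = (z - 5)/(z + z) = (-5 + z)/((2*z)) = (-5 + z)*(1/(2*z)) = (-5 + z)/(2*z))
1/u((-15 - 6)*(t(1/4) + 6)) = 1/((-5 + (-15 - 6)*(I*sqrt(6) + 6))/(2*(((-15 - 6)*(I*sqrt(6) + 6))))) = 1/((-5 - 21*(6 + I*sqrt(6)))/(2*((-21*(6 + I*sqrt(6)))))) = 1/((-5 + (-126 - 21*I*sqrt(6)))/(2*(-126 - 21*I*sqrt(6)))) = 1/((-131 - 21*I*sqrt(6))/(2*(-126 - 21*I*sqrt(6)))) = 2*(-126 - 21*I*sqrt(6))/(-131 - 21*I*sqrt(6))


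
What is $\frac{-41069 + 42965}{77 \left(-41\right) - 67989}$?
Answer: $- \frac{948}{35573} \approx -0.026649$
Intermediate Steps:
$\frac{-41069 + 42965}{77 \left(-41\right) - 67989} = \frac{1896}{-3157 - 67989} = \frac{1896}{-71146} = 1896 \left(- \frac{1}{71146}\right) = - \frac{948}{35573}$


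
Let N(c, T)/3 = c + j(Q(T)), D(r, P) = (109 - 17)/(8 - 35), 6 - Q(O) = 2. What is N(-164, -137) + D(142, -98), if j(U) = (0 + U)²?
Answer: -12080/27 ≈ -447.41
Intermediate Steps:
Q(O) = 4 (Q(O) = 6 - 1*2 = 6 - 2 = 4)
j(U) = U²
D(r, P) = -92/27 (D(r, P) = 92/(-27) = 92*(-1/27) = -92/27)
N(c, T) = 48 + 3*c (N(c, T) = 3*(c + 4²) = 3*(c + 16) = 3*(16 + c) = 48 + 3*c)
N(-164, -137) + D(142, -98) = (48 + 3*(-164)) - 92/27 = (48 - 492) - 92/27 = -444 - 92/27 = -12080/27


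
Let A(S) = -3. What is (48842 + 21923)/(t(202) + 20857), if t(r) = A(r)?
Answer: 70765/20854 ≈ 3.3934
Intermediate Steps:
t(r) = -3
(48842 + 21923)/(t(202) + 20857) = (48842 + 21923)/(-3 + 20857) = 70765/20854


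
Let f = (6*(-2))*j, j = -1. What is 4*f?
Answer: 48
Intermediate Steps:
f = 12 (f = (6*(-2))*(-1) = -12*(-1) = 12)
4*f = 4*12 = 48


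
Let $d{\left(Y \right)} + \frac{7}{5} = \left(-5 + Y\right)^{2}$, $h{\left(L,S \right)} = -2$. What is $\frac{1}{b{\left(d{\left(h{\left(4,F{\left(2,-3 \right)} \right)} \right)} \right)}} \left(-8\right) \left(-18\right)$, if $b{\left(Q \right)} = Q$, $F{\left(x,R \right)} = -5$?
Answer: $\frac{360}{119} \approx 3.0252$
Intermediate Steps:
$d{\left(Y \right)} = - \frac{7}{5} + \left(-5 + Y\right)^{2}$
$\frac{1}{b{\left(d{\left(h{\left(4,F{\left(2,-3 \right)} \right)} \right)} \right)}} \left(-8\right) \left(-18\right) = \frac{1}{- \frac{7}{5} + \left(-5 - 2\right)^{2}} \left(-8\right) \left(-18\right) = \frac{1}{- \frac{7}{5} + \left(-7\right)^{2}} \left(-8\right) \left(-18\right) = \frac{1}{- \frac{7}{5} + 49} \left(-8\right) \left(-18\right) = \frac{1}{\frac{238}{5}} \left(-8\right) \left(-18\right) = \frac{5}{238} \left(-8\right) \left(-18\right) = \left(- \frac{20}{119}\right) \left(-18\right) = \frac{360}{119}$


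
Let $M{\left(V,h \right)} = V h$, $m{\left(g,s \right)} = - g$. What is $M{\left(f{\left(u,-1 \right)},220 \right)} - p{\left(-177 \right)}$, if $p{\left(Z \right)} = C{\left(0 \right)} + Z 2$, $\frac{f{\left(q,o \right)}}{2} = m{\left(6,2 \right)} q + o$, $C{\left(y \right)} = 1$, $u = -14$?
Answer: $36873$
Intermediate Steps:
$f{\left(q,o \right)} = - 12 q + 2 o$ ($f{\left(q,o \right)} = 2 \left(\left(-1\right) 6 q + o\right) = 2 \left(- 6 q + o\right) = 2 \left(o - 6 q\right) = - 12 q + 2 o$)
$p{\left(Z \right)} = 1 + 2 Z$ ($p{\left(Z \right)} = 1 + Z 2 = 1 + 2 Z$)
$M{\left(f{\left(u,-1 \right)},220 \right)} - p{\left(-177 \right)} = \left(\left(-12\right) \left(-14\right) + 2 \left(-1\right)\right) 220 - \left(1 + 2 \left(-177\right)\right) = \left(168 - 2\right) 220 - \left(1 - 354\right) = 166 \cdot 220 - -353 = 36520 + 353 = 36873$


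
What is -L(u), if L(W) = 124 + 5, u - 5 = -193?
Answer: -129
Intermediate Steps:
u = -188 (u = 5 - 193 = -188)
L(W) = 129
-L(u) = -1*129 = -129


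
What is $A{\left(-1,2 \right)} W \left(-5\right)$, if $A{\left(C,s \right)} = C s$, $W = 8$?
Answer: $80$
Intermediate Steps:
$A{\left(-1,2 \right)} W \left(-5\right) = \left(-1\right) 2 \cdot 8 \left(-5\right) = \left(-2\right) 8 \left(-5\right) = \left(-16\right) \left(-5\right) = 80$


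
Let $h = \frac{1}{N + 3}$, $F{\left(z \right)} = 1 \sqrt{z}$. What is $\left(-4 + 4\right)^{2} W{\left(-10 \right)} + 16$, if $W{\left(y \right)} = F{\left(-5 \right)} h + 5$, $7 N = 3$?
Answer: $16$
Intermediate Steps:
$N = \frac{3}{7}$ ($N = \frac{1}{7} \cdot 3 = \frac{3}{7} \approx 0.42857$)
$F{\left(z \right)} = \sqrt{z}$
$h = \frac{7}{24}$ ($h = \frac{1}{\frac{3}{7} + 3} = \frac{1}{\frac{24}{7}} = \frac{7}{24} \approx 0.29167$)
$W{\left(y \right)} = 5 + \frac{7 i \sqrt{5}}{24}$ ($W{\left(y \right)} = \sqrt{-5} \cdot \frac{7}{24} + 5 = i \sqrt{5} \cdot \frac{7}{24} + 5 = \frac{7 i \sqrt{5}}{24} + 5 = 5 + \frac{7 i \sqrt{5}}{24}$)
$\left(-4 + 4\right)^{2} W{\left(-10 \right)} + 16 = \left(-4 + 4\right)^{2} \left(5 + \frac{7 i \sqrt{5}}{24}\right) + 16 = 0^{2} \left(5 + \frac{7 i \sqrt{5}}{24}\right) + 16 = 0 \left(5 + \frac{7 i \sqrt{5}}{24}\right) + 16 = 0 + 16 = 16$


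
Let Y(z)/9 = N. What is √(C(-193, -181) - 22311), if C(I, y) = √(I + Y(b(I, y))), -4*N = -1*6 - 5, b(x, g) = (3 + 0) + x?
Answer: √(-89244 + 2*I*√673)/2 ≈ 0.04342 + 149.37*I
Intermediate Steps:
b(x, g) = 3 + x
N = 11/4 (N = -(-1*6 - 5)/4 = -(-6 - 5)/4 = -¼*(-11) = 11/4 ≈ 2.7500)
Y(z) = 99/4 (Y(z) = 9*(11/4) = 99/4)
C(I, y) = √(99/4 + I) (C(I, y) = √(I + 99/4) = √(99/4 + I))
√(C(-193, -181) - 22311) = √(√(99 + 4*(-193))/2 - 22311) = √(√(99 - 772)/2 - 22311) = √(√(-673)/2 - 22311) = √((I*√673)/2 - 22311) = √(I*√673/2 - 22311) = √(-22311 + I*√673/2)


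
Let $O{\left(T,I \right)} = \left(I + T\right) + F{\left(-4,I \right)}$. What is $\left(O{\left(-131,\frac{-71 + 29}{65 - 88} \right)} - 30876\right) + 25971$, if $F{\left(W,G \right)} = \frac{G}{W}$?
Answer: $- \frac{231593}{46} \approx -5034.6$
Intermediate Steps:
$O{\left(T,I \right)} = T + \frac{3 I}{4}$ ($O{\left(T,I \right)} = \left(I + T\right) + \frac{I}{-4} = \left(I + T\right) + I \left(- \frac{1}{4}\right) = \left(I + T\right) - \frac{I}{4} = T + \frac{3 I}{4}$)
$\left(O{\left(-131,\frac{-71 + 29}{65 - 88} \right)} - 30876\right) + 25971 = \left(\left(-131 + \frac{3 \frac{-71 + 29}{65 - 88}}{4}\right) - 30876\right) + 25971 = \left(\left(-131 + \frac{3 \left(- \frac{42}{-23}\right)}{4}\right) - 30876\right) + 25971 = \left(\left(-131 + \frac{3 \left(\left(-42\right) \left(- \frac{1}{23}\right)\right)}{4}\right) - 30876\right) + 25971 = \left(\left(-131 + \frac{3}{4} \cdot \frac{42}{23}\right) - 30876\right) + 25971 = \left(\left(-131 + \frac{63}{46}\right) - 30876\right) + 25971 = \left(- \frac{5963}{46} - 30876\right) + 25971 = - \frac{1426259}{46} + 25971 = - \frac{231593}{46}$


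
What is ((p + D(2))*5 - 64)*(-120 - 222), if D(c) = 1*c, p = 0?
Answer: 18468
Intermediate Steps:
D(c) = c
((p + D(2))*5 - 64)*(-120 - 222) = ((0 + 2)*5 - 64)*(-120 - 222) = (2*5 - 64)*(-342) = (10 - 64)*(-342) = -54*(-342) = 18468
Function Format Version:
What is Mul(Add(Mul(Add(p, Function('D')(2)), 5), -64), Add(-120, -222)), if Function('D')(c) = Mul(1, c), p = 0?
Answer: 18468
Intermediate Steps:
Function('D')(c) = c
Mul(Add(Mul(Add(p, Function('D')(2)), 5), -64), Add(-120, -222)) = Mul(Add(Mul(Add(0, 2), 5), -64), Add(-120, -222)) = Mul(Add(Mul(2, 5), -64), -342) = Mul(Add(10, -64), -342) = Mul(-54, -342) = 18468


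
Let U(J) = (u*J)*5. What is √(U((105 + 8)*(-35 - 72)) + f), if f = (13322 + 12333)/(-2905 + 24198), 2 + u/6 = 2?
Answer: √546271915/21293 ≈ 1.0977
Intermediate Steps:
u = 0 (u = -12 + 6*2 = -12 + 12 = 0)
U(J) = 0 (U(J) = (0*J)*5 = 0*5 = 0)
f = 25655/21293 ≈ 1.2049
√(U((105 + 8)*(-35 - 72)) + f) = √(0 + 25655/21293) = √(25655/21293) = √546271915/21293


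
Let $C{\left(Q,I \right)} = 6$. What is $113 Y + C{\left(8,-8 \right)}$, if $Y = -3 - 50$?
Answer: $-5983$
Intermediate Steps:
$Y = -53$ ($Y = -3 - 50 = -53$)
$113 Y + C{\left(8,-8 \right)} = 113 \left(-53\right) + 6 = -5989 + 6 = -5983$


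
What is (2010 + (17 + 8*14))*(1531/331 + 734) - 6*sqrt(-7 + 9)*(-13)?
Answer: 522953415/331 + 78*sqrt(2) ≈ 1.5800e+6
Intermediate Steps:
(2010 + (17 + 8*14))*(1531/331 + 734) - 6*sqrt(-7 + 9)*(-13) = (2010 + (17 + 112))*(1531*(1/331) + 734) - 6*sqrt(2)*(-13) = (2010 + 129)*(1531/331 + 734) - (-78)*sqrt(2) = 2139*(244485/331) + 78*sqrt(2) = 522953415/331 + 78*sqrt(2)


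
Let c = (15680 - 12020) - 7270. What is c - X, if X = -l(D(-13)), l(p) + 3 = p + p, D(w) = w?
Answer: -3639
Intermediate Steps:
l(p) = -3 + 2*p (l(p) = -3 + (p + p) = -3 + 2*p)
c = -3610 (c = 3660 - 7270 = -3610)
X = 29 (X = -(-3 + 2*(-13)) = -(-3 - 26) = -1*(-29) = 29)
c - X = -3610 - 1*29 = -3610 - 29 = -3639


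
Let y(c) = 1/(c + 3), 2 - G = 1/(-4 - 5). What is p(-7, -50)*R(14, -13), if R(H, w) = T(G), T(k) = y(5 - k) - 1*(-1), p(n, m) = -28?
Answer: -1736/53 ≈ -32.755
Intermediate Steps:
G = 19/9 (G = 2 - 1/(-4 - 5) = 2 - 1/(-9) = 2 - 1*(-⅑) = 2 + ⅑ = 19/9 ≈ 2.1111)
y(c) = 1/(3 + c)
T(k) = 1 + 1/(8 - k) (T(k) = 1/(3 + (5 - k)) - 1*(-1) = 1/(8 - k) + 1 = 1 + 1/(8 - k))
R(H, w) = 62/53 (R(H, w) = (-9 + 19/9)/(-8 + 19/9) = -62/9/(-53/9) = -9/53*(-62/9) = 62/53)
p(-7, -50)*R(14, -13) = -28*62/53 = -1736/53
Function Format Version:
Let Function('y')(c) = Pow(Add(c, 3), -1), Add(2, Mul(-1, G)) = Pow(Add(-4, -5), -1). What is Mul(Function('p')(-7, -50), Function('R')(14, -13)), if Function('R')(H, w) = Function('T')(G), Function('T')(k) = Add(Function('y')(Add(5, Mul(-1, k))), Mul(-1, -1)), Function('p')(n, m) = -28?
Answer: Rational(-1736, 53) ≈ -32.755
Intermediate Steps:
G = Rational(19, 9) (G = Add(2, Mul(-1, Pow(Add(-4, -5), -1))) = Add(2, Mul(-1, Pow(-9, -1))) = Add(2, Mul(-1, Rational(-1, 9))) = Add(2, Rational(1, 9)) = Rational(19, 9) ≈ 2.1111)
Function('y')(c) = Pow(Add(3, c), -1)
Function('T')(k) = Add(1, Pow(Add(8, Mul(-1, k)), -1)) (Function('T')(k) = Add(Pow(Add(3, Add(5, Mul(-1, k))), -1), Mul(-1, -1)) = Add(Pow(Add(8, Mul(-1, k)), -1), 1) = Add(1, Pow(Add(8, Mul(-1, k)), -1)))
Function('R')(H, w) = Rational(62, 53) (Function('R')(H, w) = Mul(Pow(Add(-8, Rational(19, 9)), -1), Add(-9, Rational(19, 9))) = Mul(Pow(Rational(-53, 9), -1), Rational(-62, 9)) = Mul(Rational(-9, 53), Rational(-62, 9)) = Rational(62, 53))
Mul(Function('p')(-7, -50), Function('R')(14, -13)) = Mul(-28, Rational(62, 53)) = Rational(-1736, 53)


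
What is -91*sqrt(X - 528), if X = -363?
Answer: -819*I*sqrt(11) ≈ -2716.3*I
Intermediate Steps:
-91*sqrt(X - 528) = -91*sqrt(-363 - 528) = -819*I*sqrt(11)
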